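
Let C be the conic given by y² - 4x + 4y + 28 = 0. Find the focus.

Only y is squared. Complete the square in y: (y + 2)² = 4(x - 6).
Vertex (6, -2); 4p = 4 so p = 1. Opens right.
Focus is p units from the vertex along the axis: (h + p, k).

(7, -2)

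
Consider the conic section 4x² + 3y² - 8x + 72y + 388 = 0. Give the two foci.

Rearranging, 4(x² - 2x) + 3(y² + 24y) = -388.
Complete the square: 4(x - 1)² + 3(y + 12)² = -388 + 4 + 432 = 48
Dividing both sides by 48: (x - 1)²/12 + (y + 12)²/16 = 1
Ellipse, center (1, -12), major axis vertical; a² = 16, b² = 12.
c² = a² - b² = 16 - 12 = 4, so c = 2.
Foci lie on the vertical axis through the center: (h, k ± c).

(1, -14) and (1, -10)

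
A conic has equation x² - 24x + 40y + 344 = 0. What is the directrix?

Only x is squared. Complete the square in x: (x - 12)² = -40(y + 5).
Vertex (12, -5); 4p = -40 so p = -10. Opens down.
Directrix is the horizontal line y = k − p = -5 − (-10) = 5.

y = 5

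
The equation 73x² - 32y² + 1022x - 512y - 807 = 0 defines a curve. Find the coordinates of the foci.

(-7 - √105, -8) and (-7 + √105, -8)

73(x² + 14x) -32(y² + 16y) = 807
Completing the square gives 73(x + 7)² -32(y + 8)² = 807 + 3577 - 2048 = 2336.
Divide through by 2336 to get (x + 7)²/32 - (y + 8)²/73 = 1.
Hyperbola, center (-7, -8), transverse axis horizontal; a² = 32, b² = 73.
c² = a² + b² = 32 + 73 = 105, so c = √105.
Foci lie on the horizontal axis through the center: (h ± c, k).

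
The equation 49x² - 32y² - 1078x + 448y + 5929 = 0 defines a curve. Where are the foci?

(11, -2) and (11, 16)

Group the x- and y-terms: 49(x² - 22x) -32(y² - 14y) = -5929
Complete the square: 49(x - 11)² -32(y - 7)² = -5929 + 5929 - 1568 = -1568
Dividing both sides by -1568: (y - 7)²/49 - (x - 11)²/32 = 1
Hyperbola, center (11, 7), transverse axis vertical; a² = 49, b² = 32.
c² = a² + b² = 49 + 32 = 81, so c = 9.
Foci lie on the vertical axis through the center: (h, k ± c).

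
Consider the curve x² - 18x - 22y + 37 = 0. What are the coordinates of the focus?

Only x is squared. Complete the square in x: (x - 9)² = 22(y + 2).
Vertex (9, -2); 4p = 22 so p = 11/2. Opens up.
Focus is p units from the vertex along the axis: (h, k + p).

(9, 7/2)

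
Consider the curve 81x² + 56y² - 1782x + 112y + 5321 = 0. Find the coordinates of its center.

Group the x- and y-terms: 81(x² - 22x) + 56(y² + 2y) = -5321
81(x - 11)² + 56(y + 1)² = -5321 + 9801 + 56 = 4536
Dividing both sides by 4536: (x - 11)²/56 + (y + 1)²/81 = 1
Ellipse with center (11, -1).

(11, -1)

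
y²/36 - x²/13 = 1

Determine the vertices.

(0, -6) and (0, 6)

Center (0, 0). The positive term is the y-term, so the transverse axis is vertical; a² = 36, b² = 13.
a = 6. Vertices at (h, k ± a).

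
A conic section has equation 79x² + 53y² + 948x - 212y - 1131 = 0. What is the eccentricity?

Group: 79(x² + 12x) + 53(y² - 4y) = 1131
Completing the square gives 79(x + 6)² + 53(y - 2)² = 1131 + 2844 + 212 = 4187.
Divide by 4187: (x + 6)²/53 + (y - 2)²/79 = 1
Ellipse, center (-6, 2), major axis vertical; a² = 79, b² = 53.
c² = a² - b² = 26, so c = √26.
e = c/a = √26/√79 = √2054/79.

e = √2054/79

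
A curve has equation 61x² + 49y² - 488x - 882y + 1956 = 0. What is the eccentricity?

Rearranging, 61(x² - 8x) + 49(y² - 18y) = -1956.
Completing the square gives 61(x - 4)² + 49(y - 9)² = -1956 + 976 + 3969 = 2989.
Divide through by 2989 to get (x - 4)²/49 + (y - 9)²/61 = 1.
Ellipse, center (4, 9), major axis vertical; a² = 61, b² = 49.
c² = a² - b² = 12, so c = 2√3.
e = c/a = 2√3/√61 = 2√183/61.

e = 2√183/61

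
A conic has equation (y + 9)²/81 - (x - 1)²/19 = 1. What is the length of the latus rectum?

38/9

Center (1, -9). The positive term is the y-term, so the transverse axis is vertical; a² = 81, b² = 19.
Latus rectum length = 2b²/a = 2·19/9 = 38/9.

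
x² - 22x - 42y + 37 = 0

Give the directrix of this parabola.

y = -25/2

Only x is squared. Complete the square in x: (x - 11)² = 42(y + 2).
Vertex (11, -2); 4p = 42 so p = 21/2. Opens up.
Directrix is the horizontal line y = k − p = -2 − (21/2) = -25/2.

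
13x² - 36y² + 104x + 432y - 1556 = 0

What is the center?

Rearranging, 13(x² + 8x) -36(y² - 12y) = 1556.
13(x + 4)² -36(y - 6)² = 1556 + 208 - 1296 = 468
Divide through by 468 to get (x + 4)²/36 - (y - 6)²/13 = 1.
Hyperbola with center (-4, 6).

(-4, 6)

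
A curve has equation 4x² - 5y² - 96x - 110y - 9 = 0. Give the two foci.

Collect terms: 4(x² - 24x) -5(y² + 22y) = 9
Completing the square gives 4(x - 12)² -5(y + 11)² = 9 + 576 - 605 = -20.
Divide by -20: (y + 11)²/4 - (x - 12)²/5 = 1
Hyperbola, center (12, -11), transverse axis vertical; a² = 4, b² = 5.
c² = a² + b² = 4 + 5 = 9, so c = 3.
Foci lie on the vertical axis through the center: (h, k ± c).

(12, -14) and (12, -8)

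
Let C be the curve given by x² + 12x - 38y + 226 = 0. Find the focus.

Only x is squared. Complete the square in x: (x + 6)² = 38(y - 5).
Vertex (-6, 5); 4p = 38 so p = 19/2. Opens up.
Focus is p units from the vertex along the axis: (h, k + p).

(-6, 29/2)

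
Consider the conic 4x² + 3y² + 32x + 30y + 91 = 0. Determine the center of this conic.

(-4, -5)

4(x² + 8x) + 3(y² + 10y) = -91
Completing the square gives 4(x + 4)² + 3(y + 5)² = -91 + 64 + 75 = 48.
Dividing both sides by 48: (x + 4)²/12 + (y + 5)²/16 = 1
Ellipse with center (-4, -5).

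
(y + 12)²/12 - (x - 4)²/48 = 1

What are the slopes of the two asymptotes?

1/2 and -1/2

Center (4, -12). The positive term is the y-term, so the transverse axis is vertical; a² = 12, b² = 48.
For a vertical hyperbola the asymptotes have slope ±a/b.
Here that is ±2√3/4√3 = ±1/2.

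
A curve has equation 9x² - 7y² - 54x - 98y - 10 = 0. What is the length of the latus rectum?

Rearranging, 9(x² - 6x) -7(y² + 14y) = 10.
9(x - 3)² -7(y + 7)² = 10 + 81 - 343 = -252
Divide by -252: (y + 7)²/36 - (x - 3)²/28 = 1
Hyperbola, center (3, -7), transverse axis vertical; a² = 36, b² = 28.
Latus rectum length = 2b²/a = 2·28/6 = 28/3.

28/3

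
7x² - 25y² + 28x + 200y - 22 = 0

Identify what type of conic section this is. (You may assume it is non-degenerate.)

No xy term. Coefficients of x² and y² are A = 7, C = -25.
A and C have opposite signs ⇒ hyperbola.

hyperbola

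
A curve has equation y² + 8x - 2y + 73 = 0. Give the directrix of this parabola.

Only y is squared. Complete the square in y: (y - 1)² = -8(x + 9).
Vertex (-9, 1); 4p = -8 so p = -2. Opens left.
Directrix is the vertical line x = h − p = -9 − (-2) = -7.

x = -7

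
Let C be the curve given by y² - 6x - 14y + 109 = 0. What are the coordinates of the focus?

(23/2, 7)

Only y is squared. Complete the square in y: (y - 7)² = 6(x - 10).
Vertex (10, 7); 4p = 6 so p = 3/2. Opens right.
Focus is p units from the vertex along the axis: (h + p, k).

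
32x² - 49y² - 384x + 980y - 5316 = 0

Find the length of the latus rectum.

Rearranging, 32(x² - 12x) -49(y² - 20y) = 5316.
32(x - 6)² -49(y - 10)² = 5316 + 1152 - 4900 = 1568
Divide by 1568: (x - 6)²/49 - (y - 10)²/32 = 1
Hyperbola, center (6, 10), transverse axis horizontal; a² = 49, b² = 32.
Latus rectum length = 2b²/a = 2·32/7 = 64/7.

64/7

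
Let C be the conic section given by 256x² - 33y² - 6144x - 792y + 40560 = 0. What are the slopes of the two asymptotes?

Collect terms: 256(x² - 24x) -33(y² + 24y) = -40560
256(x - 12)² -33(y + 12)² = -40560 + 36864 - 4752 = -8448
Dividing both sides by -8448: (y + 12)²/256 - (x - 12)²/33 = 1
Hyperbola, center (12, -12), transverse axis vertical; a² = 256, b² = 33.
For a vertical hyperbola the asymptotes have slope ±a/b.
Here that is ±16/√33 = ±16√33/33.

16√33/33 and -16√33/33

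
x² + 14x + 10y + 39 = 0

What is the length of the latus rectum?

10

Only x is squared. Complete the square in x: (x + 7)² = -10(y - 1).
Vertex (-7, 1); 4p = -10 so p = -5/2. Opens down.
Latus rectum length = |4p| = 10.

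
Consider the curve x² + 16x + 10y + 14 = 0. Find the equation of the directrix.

y = 15/2

Only x is squared. Complete the square in x: (x + 8)² = -10(y - 5).
Vertex (-8, 5); 4p = -10 so p = -5/2. Opens down.
Directrix is the horizontal line y = k − p = 5 − (-5/2) = 15/2.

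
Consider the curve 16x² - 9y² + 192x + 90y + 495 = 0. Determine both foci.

(-6, 0) and (-6, 10)

16(x² + 12x) -9(y² - 10y) = -495
Complete the square in x and y: 16(x + 6)² -9(y - 5)² = -495 + 576 - 225 = -144
Dividing both sides by -144: (y - 5)²/16 - (x + 6)²/9 = 1
Hyperbola, center (-6, 5), transverse axis vertical; a² = 16, b² = 9.
c² = a² + b² = 16 + 9 = 25, so c = 5.
Foci lie on the vertical axis through the center: (h, k ± c).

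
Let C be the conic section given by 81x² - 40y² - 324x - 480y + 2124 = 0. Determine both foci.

Group the x- and y-terms: 81(x² - 4x) -40(y² + 12y) = -2124
Complete the square in x and y: 81(x - 2)² -40(y + 6)² = -2124 + 324 - 1440 = -3240
Divide by -3240: (y + 6)²/81 - (x - 2)²/40 = 1
Hyperbola, center (2, -6), transverse axis vertical; a² = 81, b² = 40.
c² = a² + b² = 81 + 40 = 121, so c = 11.
Foci lie on the vertical axis through the center: (h, k ± c).

(2, -17) and (2, 5)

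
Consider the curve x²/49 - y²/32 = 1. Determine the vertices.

(-7, 0) and (7, 0)

Center (0, 0). The positive term is the x-term, so the transverse axis is horizontal; a² = 49, b² = 32.
a = 7. Vertices at (h ± a, k).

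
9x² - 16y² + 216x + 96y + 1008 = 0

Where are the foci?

Group the x- and y-terms: 9(x² + 24x) -16(y² - 6y) = -1008
Completing the square gives 9(x + 12)² -16(y - 3)² = -1008 + 1296 - 144 = 144.
Divide by 144: (x + 12)²/16 - (y - 3)²/9 = 1
Hyperbola, center (-12, 3), transverse axis horizontal; a² = 16, b² = 9.
c² = a² + b² = 16 + 9 = 25, so c = 5.
Foci lie on the horizontal axis through the center: (h ± c, k).

(-17, 3) and (-7, 3)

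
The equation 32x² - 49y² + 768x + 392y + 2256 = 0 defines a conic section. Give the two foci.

32(x² + 24x) -49(y² - 8y) = -2256
32(x + 12)² -49(y - 4)² = -2256 + 4608 - 784 = 1568
Divide through by 1568 to get (x + 12)²/49 - (y - 4)²/32 = 1.
Hyperbola, center (-12, 4), transverse axis horizontal; a² = 49, b² = 32.
c² = a² + b² = 49 + 32 = 81, so c = 9.
Foci lie on the horizontal axis through the center: (h ± c, k).

(-21, 4) and (-3, 4)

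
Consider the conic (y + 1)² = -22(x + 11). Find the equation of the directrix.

Vertex (-11, -1); 4p = -22 so p = -11/2. Opens left.
Directrix is the vertical line x = h − p = -11 − (-11/2) = -11/2.

x = -11/2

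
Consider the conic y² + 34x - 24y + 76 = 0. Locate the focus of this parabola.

Only y is squared. Complete the square in y: (y - 12)² = -34(x - 2).
Vertex (2, 12); 4p = -34 so p = -17/2. Opens left.
Focus is p units from the vertex along the axis: (h + p, k).

(-13/2, 12)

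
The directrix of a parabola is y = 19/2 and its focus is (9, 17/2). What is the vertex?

The vertex is the midpoint between the focus and the directrix along the axis of symmetry.
Axis is vertical (directrix is horizontal). Vertex y-coordinate = (17/2 + 19/2)/2 = 9; x-coordinate = 9.

(9, 9)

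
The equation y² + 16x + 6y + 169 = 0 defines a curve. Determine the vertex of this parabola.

Only y is squared. Complete the square in y: (y + 3)² = -16(x + 10).
Vertex (-10, -3); 4p = -16 so p = -4. Opens left.

(-10, -3)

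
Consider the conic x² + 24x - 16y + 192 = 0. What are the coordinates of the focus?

(-12, 7)

Only x is squared. Complete the square in x: (x + 12)² = 16(y - 3).
Vertex (-12, 3); 4p = 16 so p = 4. Opens up.
Focus is p units from the vertex along the axis: (h, k + p).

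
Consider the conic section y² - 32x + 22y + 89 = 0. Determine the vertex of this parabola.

Only y is squared. Complete the square in y: (y + 11)² = 32(x + 1).
Vertex (-1, -11); 4p = 32 so p = 8. Opens right.

(-1, -11)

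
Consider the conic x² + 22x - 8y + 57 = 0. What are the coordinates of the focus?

Only x is squared. Complete the square in x: (x + 11)² = 8(y + 8).
Vertex (-11, -8); 4p = 8 so p = 2. Opens up.
Focus is p units from the vertex along the axis: (h, k + p).

(-11, -6)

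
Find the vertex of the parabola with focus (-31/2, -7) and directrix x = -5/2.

The vertex is the midpoint between the focus and the directrix along the axis of symmetry.
Axis is horizontal (directrix is vertical). Vertex x-coordinate = (-31/2 + (-5/2))/2 = -9; y-coordinate = -7.

(-9, -7)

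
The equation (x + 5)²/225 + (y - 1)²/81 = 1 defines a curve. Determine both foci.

(-17, 1) and (7, 1)

Center (-5, 1). The larger denominator 225 sits under the x-term, so the major axis is horizontal; a² = 225, b² = 81.
c² = a² - b² = 225 - 81 = 144, so c = 12.
Foci lie on the horizontal axis through the center: (h ± c, k).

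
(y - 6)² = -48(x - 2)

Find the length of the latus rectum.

Vertex (2, 6); 4p = -48 so p = -12. Opens left.
Latus rectum length = |4p| = 48.

48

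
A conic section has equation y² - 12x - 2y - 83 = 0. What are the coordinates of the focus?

Only y is squared. Complete the square in y: (y - 1)² = 12(x + 7).
Vertex (-7, 1); 4p = 12 so p = 3. Opens right.
Focus is p units from the vertex along the axis: (h + p, k).

(-4, 1)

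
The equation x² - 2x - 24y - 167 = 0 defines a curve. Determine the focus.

(1, -1)

Only x is squared. Complete the square in x: (x - 1)² = 24(y + 7).
Vertex (1, -7); 4p = 24 so p = 6. Opens up.
Focus is p units from the vertex along the axis: (h, k + p).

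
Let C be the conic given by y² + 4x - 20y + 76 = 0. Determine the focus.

Only y is squared. Complete the square in y: (y - 10)² = -4(x - 6).
Vertex (6, 10); 4p = -4 so p = -1. Opens left.
Focus is p units from the vertex along the axis: (h + p, k).

(5, 10)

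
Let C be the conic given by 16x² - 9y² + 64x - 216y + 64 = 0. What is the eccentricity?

e = 5/4

16(x² + 4x) -9(y² + 24y) = -64
Complete the square: 16(x + 2)² -9(y + 12)² = -64 + 64 - 1296 = -1296
Dividing both sides by -1296: (y + 12)²/144 - (x + 2)²/81 = 1
Hyperbola, center (-2, -12), transverse axis vertical; a² = 144, b² = 81.
c² = a² + b² = 225, so c = 15.
e = c/a = 15/12 = 5/4.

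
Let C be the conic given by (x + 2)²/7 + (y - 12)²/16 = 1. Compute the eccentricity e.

e = 3/4

Center (-2, 12). The larger denominator 16 sits under the y-term, so the major axis is vertical; a² = 16, b² = 7.
c² = a² - b² = 9, so c = 3.
e = c/a = 3/4.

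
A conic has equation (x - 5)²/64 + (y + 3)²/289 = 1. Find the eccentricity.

e = 15/17

Center (5, -3). The larger denominator 289 sits under the y-term, so the major axis is vertical; a² = 289, b² = 64.
c² = a² - b² = 225, so c = 15.
e = c/a = 15/17.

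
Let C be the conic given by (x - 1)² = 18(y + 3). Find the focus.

Vertex (1, -3); 4p = 18 so p = 9/2. Opens up.
Focus is p units from the vertex along the axis: (h, k + p).

(1, 3/2)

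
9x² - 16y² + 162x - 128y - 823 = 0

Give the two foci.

(-24, -4) and (6, -4)

9(x² + 18x) -16(y² + 8y) = 823
Completing the square gives 9(x + 9)² -16(y + 4)² = 823 + 729 - 256 = 1296.
Divide through by 1296 to get (x + 9)²/144 - (y + 4)²/81 = 1.
Hyperbola, center (-9, -4), transverse axis horizontal; a² = 144, b² = 81.
c² = a² + b² = 144 + 81 = 225, so c = 15.
Foci lie on the horizontal axis through the center: (h ± c, k).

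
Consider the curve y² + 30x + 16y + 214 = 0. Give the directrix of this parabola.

Only y is squared. Complete the square in y: (y + 8)² = -30(x + 5).
Vertex (-5, -8); 4p = -30 so p = -15/2. Opens left.
Directrix is the vertical line x = h − p = -5 − (-15/2) = 5/2.

x = 5/2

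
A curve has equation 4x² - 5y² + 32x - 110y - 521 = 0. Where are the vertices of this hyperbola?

Group the x- and y-terms: 4(x² + 8x) -5(y² + 22y) = 521
Complete the square: 4(x + 4)² -5(y + 11)² = 521 + 64 - 605 = -20
Divide by -20: (y + 11)²/4 - (x + 4)²/5 = 1
Hyperbola, center (-4, -11), transverse axis vertical; a² = 4, b² = 5.
a = 2. Vertices at (h, k ± a).

(-4, -13) and (-4, -9)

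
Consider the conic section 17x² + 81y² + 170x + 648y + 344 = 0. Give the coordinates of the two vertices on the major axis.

(-14, -4) and (4, -4)

17(x² + 10x) + 81(y² + 8y) = -344
Complete the square in x and y: 17(x + 5)² + 81(y + 4)² = -344 + 425 + 1296 = 1377
Divide through by 1377 to get (x + 5)²/81 + (y + 4)²/17 = 1.
Ellipse, center (-5, -4), major axis horizontal; a² = 81, b² = 17.
a = 9. Vertices at (h ± a, k).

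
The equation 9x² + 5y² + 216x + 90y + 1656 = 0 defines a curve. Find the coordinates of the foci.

Group: 9(x² + 24x) + 5(y² + 18y) = -1656
9(x + 12)² + 5(y + 9)² = -1656 + 1296 + 405 = 45
Divide through by 45 to get (x + 12)²/5 + (y + 9)²/9 = 1.
Ellipse, center (-12, -9), major axis vertical; a² = 9, b² = 5.
c² = a² - b² = 9 - 5 = 4, so c = 2.
Foci lie on the vertical axis through the center: (h, k ± c).

(-12, -11) and (-12, -7)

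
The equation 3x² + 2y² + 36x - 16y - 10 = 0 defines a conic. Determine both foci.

Rearranging, 3(x² + 12x) + 2(y² - 8y) = 10.
3(x + 6)² + 2(y - 4)² = 10 + 108 + 32 = 150
Divide through by 150 to get (x + 6)²/50 + (y - 4)²/75 = 1.
Ellipse, center (-6, 4), major axis vertical; a² = 75, b² = 50.
c² = a² - b² = 75 - 50 = 25, so c = 5.
Foci lie on the vertical axis through the center: (h, k ± c).

(-6, -1) and (-6, 9)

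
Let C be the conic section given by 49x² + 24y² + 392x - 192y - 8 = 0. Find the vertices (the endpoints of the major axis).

(-4, -3) and (-4, 11)

Group: 49(x² + 8x) + 24(y² - 8y) = 8
Completing the square gives 49(x + 4)² + 24(y - 4)² = 8 + 784 + 384 = 1176.
Dividing both sides by 1176: (x + 4)²/24 + (y - 4)²/49 = 1
Ellipse, center (-4, 4), major axis vertical; a² = 49, b² = 24.
a = 7. Vertices at (h, k ± a).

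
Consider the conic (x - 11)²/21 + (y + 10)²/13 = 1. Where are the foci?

Center (11, -10). The larger denominator 21 sits under the x-term, so the major axis is horizontal; a² = 21, b² = 13.
c² = a² - b² = 21 - 13 = 8, so c = 2√2.
Foci lie on the horizontal axis through the center: (h ± c, k).

(11 - 2√2, -10) and (11 + 2√2, -10)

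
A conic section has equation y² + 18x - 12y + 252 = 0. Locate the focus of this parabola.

Only y is squared. Complete the square in y: (y - 6)² = -18(x + 12).
Vertex (-12, 6); 4p = -18 so p = -9/2. Opens left.
Focus is p units from the vertex along the axis: (h + p, k).

(-33/2, 6)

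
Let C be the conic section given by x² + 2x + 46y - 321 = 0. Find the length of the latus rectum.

Only x is squared. Complete the square in x: (x + 1)² = -46(y - 7).
Vertex (-1, 7); 4p = -46 so p = -23/2. Opens down.
Latus rectum length = |4p| = 46.

46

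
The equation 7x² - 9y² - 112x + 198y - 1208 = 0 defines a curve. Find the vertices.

(-1, 11) and (17, 11)

Collect terms: 7(x² - 16x) -9(y² - 22y) = 1208
7(x - 8)² -9(y - 11)² = 1208 + 448 - 1089 = 567
Dividing both sides by 567: (x - 8)²/81 - (y - 11)²/63 = 1
Hyperbola, center (8, 11), transverse axis horizontal; a² = 81, b² = 63.
a = 9. Vertices at (h ± a, k).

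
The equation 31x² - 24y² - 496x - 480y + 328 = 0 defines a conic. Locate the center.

Collect terms: 31(x² - 16x) -24(y² + 20y) = -328
Complete the square: 31(x - 8)² -24(y + 10)² = -328 + 1984 - 2400 = -744
Divide by -744: (y + 10)²/31 - (x - 8)²/24 = 1
Hyperbola with center (8, -10).

(8, -10)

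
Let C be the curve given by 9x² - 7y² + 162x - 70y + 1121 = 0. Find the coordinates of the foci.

(-9, -17) and (-9, 7)

Group: 9(x² + 18x) -7(y² + 10y) = -1121
Complete the square: 9(x + 9)² -7(y + 5)² = -1121 + 729 - 175 = -567
Divide through by -567 to get (y + 5)²/81 - (x + 9)²/63 = 1.
Hyperbola, center (-9, -5), transverse axis vertical; a² = 81, b² = 63.
c² = a² + b² = 81 + 63 = 144, so c = 12.
Foci lie on the vertical axis through the center: (h, k ± c).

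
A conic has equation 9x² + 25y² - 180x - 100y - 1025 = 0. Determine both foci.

9(x² - 20x) + 25(y² - 4y) = 1025
9(x - 10)² + 25(y - 2)² = 1025 + 900 + 100 = 2025
Divide through by 2025 to get (x - 10)²/225 + (y - 2)²/81 = 1.
Ellipse, center (10, 2), major axis horizontal; a² = 225, b² = 81.
c² = a² - b² = 225 - 81 = 144, so c = 12.
Foci lie on the horizontal axis through the center: (h ± c, k).

(-2, 2) and (22, 2)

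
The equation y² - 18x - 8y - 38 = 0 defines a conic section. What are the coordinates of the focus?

(3/2, 4)

Only y is squared. Complete the square in y: (y - 4)² = 18(x + 3).
Vertex (-3, 4); 4p = 18 so p = 9/2. Opens right.
Focus is p units from the vertex along the axis: (h + p, k).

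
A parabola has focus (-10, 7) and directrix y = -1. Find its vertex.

The vertex is the midpoint between the focus and the directrix along the axis of symmetry.
Axis is vertical (directrix is horizontal). Vertex y-coordinate = (7 + (-1))/2 = 3; x-coordinate = -10.

(-10, 3)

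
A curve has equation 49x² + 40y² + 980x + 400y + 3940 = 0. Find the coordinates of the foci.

(-10, -8) and (-10, -2)

Collect terms: 49(x² + 20x) + 40(y² + 10y) = -3940
Complete the square: 49(x + 10)² + 40(y + 5)² = -3940 + 4900 + 1000 = 1960
Divide by 1960: (x + 10)²/40 + (y + 5)²/49 = 1
Ellipse, center (-10, -5), major axis vertical; a² = 49, b² = 40.
c² = a² - b² = 49 - 40 = 9, so c = 3.
Foci lie on the vertical axis through the center: (h, k ± c).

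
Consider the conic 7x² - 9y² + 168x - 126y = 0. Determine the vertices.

(-21, -7) and (-3, -7)

7(x² + 24x) -9(y² + 14y) = 0
7(x + 12)² -9(y + 7)² = 0 + 1008 - 441 = 567
Divide through by 567 to get (x + 12)²/81 - (y + 7)²/63 = 1.
Hyperbola, center (-12, -7), transverse axis horizontal; a² = 81, b² = 63.
a = 9. Vertices at (h ± a, k).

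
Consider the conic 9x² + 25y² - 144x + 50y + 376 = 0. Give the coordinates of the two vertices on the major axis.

Group the x- and y-terms: 9(x² - 16x) + 25(y² + 2y) = -376
Completing the square gives 9(x - 8)² + 25(y + 1)² = -376 + 576 + 25 = 225.
Divide by 225: (x - 8)²/25 + (y + 1)²/9 = 1
Ellipse, center (8, -1), major axis horizontal; a² = 25, b² = 9.
a = 5. Vertices at (h ± a, k).

(3, -1) and (13, -1)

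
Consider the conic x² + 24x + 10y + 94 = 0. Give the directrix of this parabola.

y = 15/2

Only x is squared. Complete the square in x: (x + 12)² = -10(y - 5).
Vertex (-12, 5); 4p = -10 so p = -5/2. Opens down.
Directrix is the horizontal line y = k − p = 5 − (-5/2) = 15/2.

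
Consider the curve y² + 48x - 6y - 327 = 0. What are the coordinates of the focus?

Only y is squared. Complete the square in y: (y - 3)² = -48(x - 7).
Vertex (7, 3); 4p = -48 so p = -12. Opens left.
Focus is p units from the vertex along the axis: (h + p, k).

(-5, 3)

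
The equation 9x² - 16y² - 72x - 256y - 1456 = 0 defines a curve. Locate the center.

Collect terms: 9(x² - 8x) -16(y² + 16y) = 1456
Completing the square gives 9(x - 4)² -16(y + 8)² = 1456 + 144 - 1024 = 576.
Dividing both sides by 576: (x - 4)²/64 - (y + 8)²/36 = 1
Hyperbola with center (4, -8).

(4, -8)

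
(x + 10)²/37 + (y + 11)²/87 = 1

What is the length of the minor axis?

2√37

Center (-10, -11). The larger denominator 87 sits under the y-term, so the major axis is vertical; a² = 87, b² = 37.
b² = 37 so b = √37; the minor axis has length 2b = 2√37.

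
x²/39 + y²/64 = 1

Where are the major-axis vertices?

Center (0, 0). The larger denominator 64 sits under the y-term, so the major axis is vertical; a² = 64, b² = 39.
a = 8. Vertices at (h, k ± a).

(0, -8) and (0, 8)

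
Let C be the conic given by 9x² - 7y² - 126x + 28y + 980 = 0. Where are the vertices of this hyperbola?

Group: 9(x² - 14x) -7(y² - 4y) = -980
Complete the square in x and y: 9(x - 7)² -7(y - 2)² = -980 + 441 - 28 = -567
Dividing both sides by -567: (y - 2)²/81 - (x - 7)²/63 = 1
Hyperbola, center (7, 2), transverse axis vertical; a² = 81, b² = 63.
a = 9. Vertices at (h, k ± a).

(7, -7) and (7, 11)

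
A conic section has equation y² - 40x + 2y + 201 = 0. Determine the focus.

(15, -1)

Only y is squared. Complete the square in y: (y + 1)² = 40(x - 5).
Vertex (5, -1); 4p = 40 so p = 10. Opens right.
Focus is p units from the vertex along the axis: (h + p, k).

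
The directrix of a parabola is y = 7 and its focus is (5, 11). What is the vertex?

(5, 9)

The vertex is the midpoint between the focus and the directrix along the axis of symmetry.
Axis is vertical (directrix is horizontal). Vertex y-coordinate = (11 + 7)/2 = 9; x-coordinate = 5.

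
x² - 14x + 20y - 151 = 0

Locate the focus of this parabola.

Only x is squared. Complete the square in x: (x - 7)² = -20(y - 10).
Vertex (7, 10); 4p = -20 so p = -5. Opens down.
Focus is p units from the vertex along the axis: (h, k + p).

(7, 5)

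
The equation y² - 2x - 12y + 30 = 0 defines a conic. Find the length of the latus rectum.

Only y is squared. Complete the square in y: (y - 6)² = 2(x + 3).
Vertex (-3, 6); 4p = 2 so p = 1/2. Opens right.
Latus rectum length = |4p| = 2.

2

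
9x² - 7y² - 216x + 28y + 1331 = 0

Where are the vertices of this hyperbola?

9(x² - 24x) -7(y² - 4y) = -1331
9(x - 12)² -7(y - 2)² = -1331 + 1296 - 28 = -63
Dividing both sides by -63: (y - 2)²/9 - (x - 12)²/7 = 1
Hyperbola, center (12, 2), transverse axis vertical; a² = 9, b² = 7.
a = 3. Vertices at (h, k ± a).

(12, -1) and (12, 5)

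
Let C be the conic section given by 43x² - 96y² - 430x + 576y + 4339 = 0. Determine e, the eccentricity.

43(x² - 10x) -96(y² - 6y) = -4339
Complete the square in x and y: 43(x - 5)² -96(y - 3)² = -4339 + 1075 - 864 = -4128
Divide through by -4128 to get (y - 3)²/43 - (x - 5)²/96 = 1.
Hyperbola, center (5, 3), transverse axis vertical; a² = 43, b² = 96.
c² = a² + b² = 139, so c = √139.
e = c/a = √139/√43 = √5977/43.

e = √5977/43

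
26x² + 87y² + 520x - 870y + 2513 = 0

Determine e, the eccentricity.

26(x² + 20x) + 87(y² - 10y) = -2513
26(x + 10)² + 87(y - 5)² = -2513 + 2600 + 2175 = 2262
Dividing both sides by 2262: (x + 10)²/87 + (y - 5)²/26 = 1
Ellipse, center (-10, 5), major axis horizontal; a² = 87, b² = 26.
c² = a² - b² = 61, so c = √61.
e = c/a = √61/√87 = √5307/87.

e = √5307/87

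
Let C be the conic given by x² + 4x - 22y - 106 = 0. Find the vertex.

(-2, -5)

Only x is squared. Complete the square in x: (x + 2)² = 22(y + 5).
Vertex (-2, -5); 4p = 22 so p = 11/2. Opens up.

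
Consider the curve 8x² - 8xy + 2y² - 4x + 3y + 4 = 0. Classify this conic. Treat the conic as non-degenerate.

A = 8, B = -8, C = 2.
Discriminant B² − 4AC = (-8)² − 4·8·2 = 0.
B² − 4AC = 0 ⇒ parabola.

parabola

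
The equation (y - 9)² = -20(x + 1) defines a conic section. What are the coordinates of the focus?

(-6, 9)

Vertex (-1, 9); 4p = -20 so p = -5. Opens left.
Focus is p units from the vertex along the axis: (h + p, k).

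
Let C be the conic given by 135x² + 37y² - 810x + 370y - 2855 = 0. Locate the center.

(3, -5)

Group: 135(x² - 6x) + 37(y² + 10y) = 2855
Complete the square: 135(x - 3)² + 37(y + 5)² = 2855 + 1215 + 925 = 4995
Divide by 4995: (x - 3)²/37 + (y + 5)²/135 = 1
Ellipse with center (3, -5).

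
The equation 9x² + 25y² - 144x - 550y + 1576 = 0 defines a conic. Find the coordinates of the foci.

9(x² - 16x) + 25(y² - 22y) = -1576
9(x - 8)² + 25(y - 11)² = -1576 + 576 + 3025 = 2025
Dividing both sides by 2025: (x - 8)²/225 + (y - 11)²/81 = 1
Ellipse, center (8, 11), major axis horizontal; a² = 225, b² = 81.
c² = a² - b² = 225 - 81 = 144, so c = 12.
Foci lie on the horizontal axis through the center: (h ± c, k).

(-4, 11) and (20, 11)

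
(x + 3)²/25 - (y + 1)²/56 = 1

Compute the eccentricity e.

e = 9/5

Center (-3, -1). The positive term is the x-term, so the transverse axis is horizontal; a² = 25, b² = 56.
c² = a² + b² = 81, so c = 9.
e = c/a = 9/5.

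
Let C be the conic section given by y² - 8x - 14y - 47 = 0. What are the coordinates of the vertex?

Only y is squared. Complete the square in y: (y - 7)² = 8(x + 12).
Vertex (-12, 7); 4p = 8 so p = 2. Opens right.

(-12, 7)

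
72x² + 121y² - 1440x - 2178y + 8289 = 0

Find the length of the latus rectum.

144/11

Collect terms: 72(x² - 20x) + 121(y² - 18y) = -8289
Completing the square gives 72(x - 10)² + 121(y - 9)² = -8289 + 7200 + 9801 = 8712.
Divide by 8712: (x - 10)²/121 + (y - 9)²/72 = 1
Ellipse, center (10, 9), major axis horizontal; a² = 121, b² = 72.
Latus rectum length = 2b²/a = 2·72/11 = 144/11.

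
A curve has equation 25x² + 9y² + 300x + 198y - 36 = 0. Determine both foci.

(-6, -23) and (-6, 1)

Collect terms: 25(x² + 12x) + 9(y² + 22y) = 36
25(x + 6)² + 9(y + 11)² = 36 + 900 + 1089 = 2025
Divide by 2025: (x + 6)²/81 + (y + 11)²/225 = 1
Ellipse, center (-6, -11), major axis vertical; a² = 225, b² = 81.
c² = a² - b² = 225 - 81 = 144, so c = 12.
Foci lie on the vertical axis through the center: (h, k ± c).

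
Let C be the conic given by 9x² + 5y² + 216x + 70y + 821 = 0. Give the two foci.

(-12, -15) and (-12, 1)

Group: 9(x² + 24x) + 5(y² + 14y) = -821
Completing the square gives 9(x + 12)² + 5(y + 7)² = -821 + 1296 + 245 = 720.
Dividing both sides by 720: (x + 12)²/80 + (y + 7)²/144 = 1
Ellipse, center (-12, -7), major axis vertical; a² = 144, b² = 80.
c² = a² - b² = 144 - 80 = 64, so c = 8.
Foci lie on the vertical axis through the center: (h, k ± c).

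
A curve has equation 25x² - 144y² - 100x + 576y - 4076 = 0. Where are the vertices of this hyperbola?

(-10, 2) and (14, 2)

25(x² - 4x) -144(y² - 4y) = 4076
25(x - 2)² -144(y - 2)² = 4076 + 100 - 576 = 3600
Divide by 3600: (x - 2)²/144 - (y - 2)²/25 = 1
Hyperbola, center (2, 2), transverse axis horizontal; a² = 144, b² = 25.
a = 12. Vertices at (h ± a, k).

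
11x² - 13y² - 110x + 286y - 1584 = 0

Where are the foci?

Group: 11(x² - 10x) -13(y² - 22y) = 1584
Completing the square gives 11(x - 5)² -13(y - 11)² = 1584 + 275 - 1573 = 286.
Divide by 286: (x - 5)²/26 - (y - 11)²/22 = 1
Hyperbola, center (5, 11), transverse axis horizontal; a² = 26, b² = 22.
c² = a² + b² = 26 + 22 = 48, so c = 4√3.
Foci lie on the horizontal axis through the center: (h ± c, k).

(5 - 4√3, 11) and (5 + 4√3, 11)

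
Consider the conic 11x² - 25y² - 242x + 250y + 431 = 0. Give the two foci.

Group the x- and y-terms: 11(x² - 22x) -25(y² - 10y) = -431
Complete the square: 11(x - 11)² -25(y - 5)² = -431 + 1331 - 625 = 275
Dividing both sides by 275: (x - 11)²/25 - (y - 5)²/11 = 1
Hyperbola, center (11, 5), transverse axis horizontal; a² = 25, b² = 11.
c² = a² + b² = 25 + 11 = 36, so c = 6.
Foci lie on the horizontal axis through the center: (h ± c, k).

(5, 5) and (17, 5)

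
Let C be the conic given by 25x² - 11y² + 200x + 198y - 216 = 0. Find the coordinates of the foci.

Group: 25(x² + 8x) -11(y² - 18y) = 216
Complete the square in x and y: 25(x + 4)² -11(y - 9)² = 216 + 400 - 891 = -275
Divide through by -275 to get (y - 9)²/25 - (x + 4)²/11 = 1.
Hyperbola, center (-4, 9), transverse axis vertical; a² = 25, b² = 11.
c² = a² + b² = 25 + 11 = 36, so c = 6.
Foci lie on the vertical axis through the center: (h, k ± c).

(-4, 3) and (-4, 15)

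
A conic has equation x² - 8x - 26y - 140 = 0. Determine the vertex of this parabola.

Only x is squared. Complete the square in x: (x - 4)² = 26(y + 6).
Vertex (4, -6); 4p = 26 so p = 13/2. Opens up.

(4, -6)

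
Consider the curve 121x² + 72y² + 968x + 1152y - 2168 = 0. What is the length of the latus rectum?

Collect terms: 121(x² + 8x) + 72(y² + 16y) = 2168
Complete the square in x and y: 121(x + 4)² + 72(y + 8)² = 2168 + 1936 + 4608 = 8712
Divide through by 8712 to get (x + 4)²/72 + (y + 8)²/121 = 1.
Ellipse, center (-4, -8), major axis vertical; a² = 121, b² = 72.
Latus rectum length = 2b²/a = 2·72/11 = 144/11.

144/11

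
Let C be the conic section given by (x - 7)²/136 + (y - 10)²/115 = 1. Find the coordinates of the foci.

(7 - √21, 10) and (7 + √21, 10)

Center (7, 10). The larger denominator 136 sits under the x-term, so the major axis is horizontal; a² = 136, b² = 115.
c² = a² - b² = 136 - 115 = 21, so c = √21.
Foci lie on the horizontal axis through the center: (h ± c, k).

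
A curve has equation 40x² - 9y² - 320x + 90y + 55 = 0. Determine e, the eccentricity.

Group: 40(x² - 8x) -9(y² - 10y) = -55
40(x - 4)² -9(y - 5)² = -55 + 640 - 225 = 360
Dividing both sides by 360: (x - 4)²/9 - (y - 5)²/40 = 1
Hyperbola, center (4, 5), transverse axis horizontal; a² = 9, b² = 40.
c² = a² + b² = 49, so c = 7.
e = c/a = 7/3.

e = 7/3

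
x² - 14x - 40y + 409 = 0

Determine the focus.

(7, 19)

Only x is squared. Complete the square in x: (x - 7)² = 40(y - 9).
Vertex (7, 9); 4p = 40 so p = 10. Opens up.
Focus is p units from the vertex along the axis: (h, k + p).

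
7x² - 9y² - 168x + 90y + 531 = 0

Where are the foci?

Group the x- and y-terms: 7(x² - 24x) -9(y² - 10y) = -531
Completing the square gives 7(x - 12)² -9(y - 5)² = -531 + 1008 - 225 = 252.
Divide through by 252 to get (x - 12)²/36 - (y - 5)²/28 = 1.
Hyperbola, center (12, 5), transverse axis horizontal; a² = 36, b² = 28.
c² = a² + b² = 36 + 28 = 64, so c = 8.
Foci lie on the horizontal axis through the center: (h ± c, k).

(4, 5) and (20, 5)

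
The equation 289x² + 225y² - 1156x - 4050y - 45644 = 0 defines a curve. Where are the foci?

Rearranging, 289(x² - 4x) + 225(y² - 18y) = 45644.
Completing the square gives 289(x - 2)² + 225(y - 9)² = 45644 + 1156 + 18225 = 65025.
Dividing both sides by 65025: (x - 2)²/225 + (y - 9)²/289 = 1
Ellipse, center (2, 9), major axis vertical; a² = 289, b² = 225.
c² = a² - b² = 289 - 225 = 64, so c = 8.
Foci lie on the vertical axis through the center: (h, k ± c).

(2, 1) and (2, 17)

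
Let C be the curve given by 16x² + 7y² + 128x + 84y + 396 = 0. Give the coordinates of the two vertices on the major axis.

Group the x- and y-terms: 16(x² + 8x) + 7(y² + 12y) = -396
Complete the square in x and y: 16(x + 4)² + 7(y + 6)² = -396 + 256 + 252 = 112
Dividing both sides by 112: (x + 4)²/7 + (y + 6)²/16 = 1
Ellipse, center (-4, -6), major axis vertical; a² = 16, b² = 7.
a = 4. Vertices at (h, k ± a).

(-4, -10) and (-4, -2)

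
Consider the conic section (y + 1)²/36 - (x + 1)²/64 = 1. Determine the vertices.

Center (-1, -1). The positive term is the y-term, so the transverse axis is vertical; a² = 36, b² = 64.
a = 6. Vertices at (h, k ± a).

(-1, -7) and (-1, 5)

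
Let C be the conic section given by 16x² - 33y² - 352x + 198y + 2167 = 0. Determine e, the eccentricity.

Group the x- and y-terms: 16(x² - 22x) -33(y² - 6y) = -2167
Complete the square: 16(x - 11)² -33(y - 3)² = -2167 + 1936 - 297 = -528
Dividing both sides by -528: (y - 3)²/16 - (x - 11)²/33 = 1
Hyperbola, center (11, 3), transverse axis vertical; a² = 16, b² = 33.
c² = a² + b² = 49, so c = 7.
e = c/a = 7/4.

e = 7/4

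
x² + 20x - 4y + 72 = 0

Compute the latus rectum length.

Only x is squared. Complete the square in x: (x + 10)² = 4(y + 7).
Vertex (-10, -7); 4p = 4 so p = 1. Opens up.
Latus rectum length = |4p| = 4.

4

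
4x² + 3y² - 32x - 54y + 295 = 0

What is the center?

(4, 9)

Collect terms: 4(x² - 8x) + 3(y² - 18y) = -295
4(x - 4)² + 3(y - 9)² = -295 + 64 + 243 = 12
Dividing both sides by 12: (x - 4)²/3 + (y - 9)²/4 = 1
Ellipse with center (4, 9).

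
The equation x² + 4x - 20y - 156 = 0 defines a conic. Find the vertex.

(-2, -8)

Only x is squared. Complete the square in x: (x + 2)² = 20(y + 8).
Vertex (-2, -8); 4p = 20 so p = 5. Opens up.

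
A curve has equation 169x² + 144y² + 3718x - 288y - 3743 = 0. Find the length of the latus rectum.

288/13

Group: 169(x² + 22x) + 144(y² - 2y) = 3743
Complete the square in x and y: 169(x + 11)² + 144(y - 1)² = 3743 + 20449 + 144 = 24336
Divide by 24336: (x + 11)²/144 + (y - 1)²/169 = 1
Ellipse, center (-11, 1), major axis vertical; a² = 169, b² = 144.
Latus rectum length = 2b²/a = 2·144/13 = 288/13.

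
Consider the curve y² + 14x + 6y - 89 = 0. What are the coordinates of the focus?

Only y is squared. Complete the square in y: (y + 3)² = -14(x - 7).
Vertex (7, -3); 4p = -14 so p = -7/2. Opens left.
Focus is p units from the vertex along the axis: (h + p, k).

(7/2, -3)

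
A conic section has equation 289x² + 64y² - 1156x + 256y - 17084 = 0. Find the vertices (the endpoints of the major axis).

Rearranging, 289(x² - 4x) + 64(y² + 4y) = 17084.
Complete the square: 289(x - 2)² + 64(y + 2)² = 17084 + 1156 + 256 = 18496
Divide by 18496: (x - 2)²/64 + (y + 2)²/289 = 1
Ellipse, center (2, -2), major axis vertical; a² = 289, b² = 64.
a = 17. Vertices at (h, k ± a).

(2, -19) and (2, 15)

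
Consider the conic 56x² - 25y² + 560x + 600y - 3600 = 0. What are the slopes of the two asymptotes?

2√14/5 and -2√14/5

Group the x- and y-terms: 56(x² + 10x) -25(y² - 24y) = 3600
Completing the square gives 56(x + 5)² -25(y - 12)² = 3600 + 1400 - 3600 = 1400.
Divide by 1400: (x + 5)²/25 - (y - 12)²/56 = 1
Hyperbola, center (-5, 12), transverse axis horizontal; a² = 25, b² = 56.
For a horizontal hyperbola the asymptotes have slope ±b/a.
Here that is ±2√14/5.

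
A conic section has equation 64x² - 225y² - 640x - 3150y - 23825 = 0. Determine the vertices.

Collect terms: 64(x² - 10x) -225(y² + 14y) = 23825
Complete the square: 64(x - 5)² -225(y + 7)² = 23825 + 1600 - 11025 = 14400
Dividing both sides by 14400: (x - 5)²/225 - (y + 7)²/64 = 1
Hyperbola, center (5, -7), transverse axis horizontal; a² = 225, b² = 64.
a = 15. Vertices at (h ± a, k).

(-10, -7) and (20, -7)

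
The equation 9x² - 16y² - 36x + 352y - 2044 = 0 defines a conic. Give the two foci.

(-3, 11) and (7, 11)

Collect terms: 9(x² - 4x) -16(y² - 22y) = 2044
Complete the square in x and y: 9(x - 2)² -16(y - 11)² = 2044 + 36 - 1936 = 144
Divide by 144: (x - 2)²/16 - (y - 11)²/9 = 1
Hyperbola, center (2, 11), transverse axis horizontal; a² = 16, b² = 9.
c² = a² + b² = 16 + 9 = 25, so c = 5.
Foci lie on the horizontal axis through the center: (h ± c, k).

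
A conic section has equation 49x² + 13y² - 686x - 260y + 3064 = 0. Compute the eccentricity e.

Group the x- and y-terms: 49(x² - 14x) + 13(y² - 20y) = -3064
Complete the square: 49(x - 7)² + 13(y - 10)² = -3064 + 2401 + 1300 = 637
Divide through by 637 to get (x - 7)²/13 + (y - 10)²/49 = 1.
Ellipse, center (7, 10), major axis vertical; a² = 49, b² = 13.
c² = a² - b² = 36, so c = 6.
e = c/a = 6/7.

e = 6/7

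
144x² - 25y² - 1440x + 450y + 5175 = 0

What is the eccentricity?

e = 13/12

Group the x- and y-terms: 144(x² - 10x) -25(y² - 18y) = -5175
Complete the square in x and y: 144(x - 5)² -25(y - 9)² = -5175 + 3600 - 2025 = -3600
Divide through by -3600 to get (y - 9)²/144 - (x - 5)²/25 = 1.
Hyperbola, center (5, 9), transverse axis vertical; a² = 144, b² = 25.
c² = a² + b² = 169, so c = 13.
e = c/a = 13/12.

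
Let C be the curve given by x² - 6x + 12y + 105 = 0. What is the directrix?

y = -5

Only x is squared. Complete the square in x: (x - 3)² = -12(y + 8).
Vertex (3, -8); 4p = -12 so p = -3. Opens down.
Directrix is the horizontal line y = k − p = -8 − (-3) = -5.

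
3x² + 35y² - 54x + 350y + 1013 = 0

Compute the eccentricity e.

e = 4√70/35

Group: 3(x² - 18x) + 35(y² + 10y) = -1013
3(x - 9)² + 35(y + 5)² = -1013 + 243 + 875 = 105
Divide through by 105 to get (x - 9)²/35 + (y + 5)²/3 = 1.
Ellipse, center (9, -5), major axis horizontal; a² = 35, b² = 3.
c² = a² - b² = 32, so c = 4√2.
e = c/a = 4√2/√35 = 4√70/35.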